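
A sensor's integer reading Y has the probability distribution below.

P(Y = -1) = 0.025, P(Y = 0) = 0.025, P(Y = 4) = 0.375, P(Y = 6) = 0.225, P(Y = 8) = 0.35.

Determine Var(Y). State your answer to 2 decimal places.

4.88

E[Y] = (-1)(0.025) + (0)(0.025) + (4)(0.375) + (6)(0.225) + (8)(0.35) = 5.625
E[Y²] = (-1)²(0.025) + (0)²(0.025) + (4)²(0.375) + (6)²(0.225) + (8)²(0.35) = 36.525
Var(Y) = E[Y²] − (E[Y])² = 36.525 − (5.625)² = 4.884375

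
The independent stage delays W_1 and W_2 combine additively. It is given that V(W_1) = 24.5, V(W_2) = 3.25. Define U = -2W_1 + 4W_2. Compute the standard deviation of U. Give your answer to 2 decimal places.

12.25

By independence, V(U) = (-2)²V(W_1) + (4)²V(W_2)
= (-2)²·24.5 + (4)²·3.25 = 150
SD(U) = √150 ≈ 12.25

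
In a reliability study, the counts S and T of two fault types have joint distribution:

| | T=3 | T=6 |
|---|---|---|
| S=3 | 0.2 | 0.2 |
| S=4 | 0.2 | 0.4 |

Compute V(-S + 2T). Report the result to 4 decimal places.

8.4000

E[S] = 3.6,  E[T] = 4.8,  E[ST] = 17.4
V(S) = 13.2 − (3.6)² = 0.24;  V(T) = 25.2 − (4.8)² = 2.16
cov(S,T) = 17.4 − (3.6)(4.8) = 0.12
V(-S + 2T) = (-1)²·0.24 + (2)²·2.16 + 2·(-1)·(2)·0.12 = 8.4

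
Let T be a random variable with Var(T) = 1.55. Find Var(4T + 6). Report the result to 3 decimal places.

Var(4T + 6) = (4)²·Var(T) = 16·1.55 = 24.8

24.800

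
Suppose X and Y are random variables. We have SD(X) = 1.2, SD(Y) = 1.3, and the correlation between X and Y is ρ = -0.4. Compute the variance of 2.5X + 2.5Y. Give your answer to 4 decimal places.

Var(X) = (1.2)² = 1.44;  Var(Y) = (1.3)² = 1.69
Cov(X,Y) = ρ·SD(X)·SD(Y) = -0.4·1.2·1.3 = -0.624
Var(2.5X + 2.5Y) = (2.5)²·Var(X) + (2.5)²·Var(Y) + 2·(2.5)·(2.5)·Cov(X,Y)
= 6.25·1.44 + 6.25·1.69 + 12.5·-0.624 = 11.7625

11.7625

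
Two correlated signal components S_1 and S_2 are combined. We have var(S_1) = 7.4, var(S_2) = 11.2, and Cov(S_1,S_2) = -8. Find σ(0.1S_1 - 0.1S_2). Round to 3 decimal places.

var(0.1S_1 - 0.1S_2) = (0.1)²·var(S_1) + (-0.1)²·var(S_2) + 2·(0.1)·(-0.1)·Cov(S_1,S_2)
= 0.01·7.4 + 0.01·11.2 + -0.02·-8 = 0.346
σ(0.1S_1 - 0.1S_2) = √0.346 ≈ 0.588

0.588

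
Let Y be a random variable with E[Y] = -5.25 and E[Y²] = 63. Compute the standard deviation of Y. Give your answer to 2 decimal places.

5.95

var(Y) = 63 − (-5.25)² = 35.4375
SD(Y) = √35.4375 ≈ 5.95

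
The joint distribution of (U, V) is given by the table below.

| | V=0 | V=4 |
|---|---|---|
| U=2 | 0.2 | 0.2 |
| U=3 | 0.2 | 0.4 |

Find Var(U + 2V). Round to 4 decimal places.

E[U] = 2.6,  E[V] = 2.4,  E[UV] = 6.4
Var(U) = 7 − (2.6)² = 0.24;  Var(V) = 9.6 − (2.4)² = 3.84
cov(U,V) = 6.4 − (2.6)(2.4) = 0.16
Var(U + 2V) = (1)²·0.24 + (2)²·3.84 + 2·(1)·(2)·0.16 = 16.24

16.2400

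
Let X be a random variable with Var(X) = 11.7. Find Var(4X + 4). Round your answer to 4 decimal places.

Var(4X + 4) = (4)²·Var(X) = 16·11.7 = 187.2

187.2000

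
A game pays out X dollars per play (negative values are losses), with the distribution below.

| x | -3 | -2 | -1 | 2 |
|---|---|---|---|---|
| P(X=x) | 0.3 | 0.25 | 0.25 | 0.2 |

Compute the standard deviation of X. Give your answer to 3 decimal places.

E[X] = (-3)(0.3) + (-2)(0.25) + (-1)(0.25) + (2)(0.2) = -1.25
E[X²] = (-3)²(0.3) + (-2)²(0.25) + (-1)²(0.25) + (2)²(0.2) = 4.75
Var(X) = E[X²] − (E[X])² = 4.75 − (-1.25)² = 3.1875
σ(X) = √3.1875 ≈ 1.785

1.785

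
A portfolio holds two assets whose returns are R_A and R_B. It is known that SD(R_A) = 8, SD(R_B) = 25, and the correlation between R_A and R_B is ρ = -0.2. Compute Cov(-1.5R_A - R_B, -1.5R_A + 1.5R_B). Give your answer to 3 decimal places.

-763.500

Var(R_A) = (8)² = 64;  Var(R_B) = (25)² = 625
Cov(R_A,R_B) = ρ·SD(R_A)·SD(R_B) = -0.2·8·25 = -40
Cov(-1.5R_A - R_B, -1.5R_A + 1.5R_B) = (-1.5)(-1.5)Var(R_A) + (-1)(1.5)Var(R_B) + [(-1.5)(1.5) + (-1)(-1.5)]Cov(R_A,R_B)
= 2.25·64 + -1.5·625 + -0.75·-40 = -763.5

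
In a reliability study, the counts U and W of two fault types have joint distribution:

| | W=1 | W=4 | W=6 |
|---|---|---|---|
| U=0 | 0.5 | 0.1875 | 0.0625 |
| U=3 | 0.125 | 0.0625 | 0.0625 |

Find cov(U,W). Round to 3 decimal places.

E[U] = 0.75,  E[W] = 2.375
E[UW] = 2.25
cov(U,W) = E[UW] − E[U]E[W] = 2.25 − (0.75)(2.375) = 0.46875

0.469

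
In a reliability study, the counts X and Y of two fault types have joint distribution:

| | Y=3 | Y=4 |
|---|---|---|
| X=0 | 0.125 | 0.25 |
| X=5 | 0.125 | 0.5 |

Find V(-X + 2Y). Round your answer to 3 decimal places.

5.984

E[X] = 3.125,  E[Y] = 3.75,  E[XY] = 11.875
V(X) = 15.625 − (3.125)² = 5.859375;  V(Y) = 14.25 − (3.75)² = 0.1875
cov(X,Y) = 11.875 − (3.125)(3.75) = 0.15625
V(-X + 2Y) = (-1)²·5.859375 + (2)²·0.1875 + 2·(-1)·(2)·0.15625 = 5.984375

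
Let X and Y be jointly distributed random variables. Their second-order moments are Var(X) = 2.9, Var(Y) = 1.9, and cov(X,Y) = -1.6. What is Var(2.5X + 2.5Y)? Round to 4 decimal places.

Var(2.5X + 2.5Y) = (2.5)²·Var(X) + (2.5)²·Var(Y) + 2·(2.5)·(2.5)·cov(X,Y)
= 6.25·2.9 + 6.25·1.9 + 12.5·-1.6 = 10

10.0000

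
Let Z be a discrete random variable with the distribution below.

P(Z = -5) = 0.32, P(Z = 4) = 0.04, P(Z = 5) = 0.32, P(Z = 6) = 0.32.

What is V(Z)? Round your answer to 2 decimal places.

23.83

E[Z] = (-5)(0.32) + (4)(0.04) + (5)(0.32) + (6)(0.32) = 2.08
E[Z²] = (-5)²(0.32) + (4)²(0.04) + (5)²(0.32) + (6)²(0.32) = 28.16
V(Z) = E[Z²] − (E[Z])² = 28.16 − (2.08)² = 23.8336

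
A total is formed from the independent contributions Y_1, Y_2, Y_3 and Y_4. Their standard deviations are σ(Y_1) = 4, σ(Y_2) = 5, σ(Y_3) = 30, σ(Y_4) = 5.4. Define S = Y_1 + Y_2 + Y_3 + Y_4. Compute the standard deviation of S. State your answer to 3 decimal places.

var(Y_1) = 16, var(Y_2) = 25, var(Y_3) = 900, var(Y_4) = 29.16
By independence, var(S) = (1)²var(Y_1) + (1)²var(Y_2) + (1)²var(Y_3) + (1)²var(Y_4)
= (1)²·16 + (1)²·25 + (1)²·900 + (1)²·29.16 = 970.16
σ(S) = √970.16 ≈ 31.147

31.147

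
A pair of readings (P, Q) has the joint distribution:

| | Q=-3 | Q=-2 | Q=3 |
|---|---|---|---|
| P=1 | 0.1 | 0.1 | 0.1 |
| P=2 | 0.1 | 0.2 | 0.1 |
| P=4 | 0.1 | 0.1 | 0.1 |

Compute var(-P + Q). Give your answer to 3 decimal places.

E[P] = 2.3,  E[Q] = -0.8,  E[PQ] = -1.8
var(P) = 6.7 − (2.3)² = 1.41;  var(Q) = 7 − (-0.8)² = 6.36
cov(P,Q) = -1.8 − (2.3)(-0.8) = 0.04
var(-P + Q) = (-1)²·1.41 + (1)²·6.36 + 2·(-1)·(1)·0.04 = 7.69

7.690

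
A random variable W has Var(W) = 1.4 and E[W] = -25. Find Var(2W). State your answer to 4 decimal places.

Var(2W) = (2)²·Var(W) = 4·1.4 = 5.6

5.6000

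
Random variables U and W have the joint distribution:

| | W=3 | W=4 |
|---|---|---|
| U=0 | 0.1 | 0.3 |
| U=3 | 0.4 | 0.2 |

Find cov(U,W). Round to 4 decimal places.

-0.3000

E[U] = 1.8,  E[W] = 3.5
E[UW] = 6
cov(U,W) = E[UW] − E[U]E[W] = 6 − (1.8)(3.5) = -0.3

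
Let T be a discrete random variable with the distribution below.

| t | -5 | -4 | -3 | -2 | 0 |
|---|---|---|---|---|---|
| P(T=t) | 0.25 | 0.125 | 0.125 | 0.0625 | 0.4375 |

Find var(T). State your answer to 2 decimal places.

E[T] = (-5)(0.25) + (-4)(0.125) + (-3)(0.125) + (-2)(0.0625) + (0)(0.4375) = -2.25
E[T²] = (-5)²(0.25) + (-4)²(0.125) + (-3)²(0.125) + (-2)²(0.0625) + (0)²(0.4375) = 9.625
var(T) = E[T²] − (E[T])² = 9.625 − (-2.25)² = 4.5625

4.56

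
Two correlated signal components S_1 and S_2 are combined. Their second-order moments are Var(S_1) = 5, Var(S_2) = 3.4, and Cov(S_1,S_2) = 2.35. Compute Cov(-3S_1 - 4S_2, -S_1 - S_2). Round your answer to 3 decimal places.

Cov(-3S_1 - 4S_2, -S_1 - S_2) = (-3)(-1)Var(S_1) + (-4)(-1)Var(S_2) + [(-3)(-1) + (-4)(-1)]Cov(S_1,S_2)
= 3·5 + 4·3.4 + 7·2.35 = 45.05

45.050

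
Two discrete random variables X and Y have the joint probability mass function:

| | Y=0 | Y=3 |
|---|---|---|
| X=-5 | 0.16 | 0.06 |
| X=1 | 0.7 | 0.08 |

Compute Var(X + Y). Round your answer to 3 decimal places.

E[X] = -0.32,  E[Y] = 0.42,  E[XY] = -0.66
Var(X) = 6.28 − (-0.32)² = 6.1776;  Var(Y) = 1.26 − (0.42)² = 1.0836
cov(X,Y) = -0.66 − (-0.32)(0.42) = -0.5256
Var(X + Y) = (1)²·6.1776 + (1)²·1.0836 + 2·(1)·(1)·-0.5256 = 6.21

6.210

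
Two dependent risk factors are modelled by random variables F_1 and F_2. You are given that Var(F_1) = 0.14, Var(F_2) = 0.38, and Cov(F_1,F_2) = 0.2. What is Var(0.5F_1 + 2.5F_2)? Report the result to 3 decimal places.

Var(0.5F_1 + 2.5F_2) = (0.5)²·Var(F_1) + (2.5)²·Var(F_2) + 2·(0.5)·(2.5)·Cov(F_1,F_2)
= 0.25·0.14 + 6.25·0.38 + 2.5·0.2 = 2.91

2.910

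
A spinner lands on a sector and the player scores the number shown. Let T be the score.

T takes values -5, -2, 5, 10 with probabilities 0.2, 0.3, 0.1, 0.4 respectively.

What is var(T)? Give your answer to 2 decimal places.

E[T] = (-5)(0.2) + (-2)(0.3) + (5)(0.1) + (10)(0.4) = 2.9
E[T²] = (-5)²(0.2) + (-2)²(0.3) + (5)²(0.1) + (10)²(0.4) = 48.7
var(T) = E[T²] − (E[T])² = 48.7 − (2.9)² = 40.29

40.29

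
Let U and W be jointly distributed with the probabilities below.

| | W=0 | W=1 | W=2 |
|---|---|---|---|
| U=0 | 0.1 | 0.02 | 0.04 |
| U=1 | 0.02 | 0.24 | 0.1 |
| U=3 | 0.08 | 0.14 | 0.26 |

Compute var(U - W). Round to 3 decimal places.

E[U] = 1.8,  E[W] = 1.2,  E[UW] = 2.42
var(U) = 4.68 − (1.8)² = 1.44;  var(W) = 2 − (1.2)² = 0.56
cov(U,W) = 2.42 − (1.8)(1.2) = 0.26
var(U - W) = (1)²·1.44 + (-1)²·0.56 + 2·(1)·(-1)·0.26 = 1.48

1.480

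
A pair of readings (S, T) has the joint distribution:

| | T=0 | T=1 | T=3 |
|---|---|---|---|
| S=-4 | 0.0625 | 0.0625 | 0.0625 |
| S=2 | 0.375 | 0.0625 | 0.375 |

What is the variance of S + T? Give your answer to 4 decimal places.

E[S] = 0.875,  E[T] = 1.4375,  E[ST] = 1.375
Var(S) = 6.25 − (0.875)² = 5.484375;  Var(T) = 4.0625 − (1.4375)² = 1.99609375
cov(S,T) = 1.375 − (0.875)(1.4375) = 0.1171875
Var(S + T) = (1)²·5.484375 + (1)²·1.99609375 + 2·(1)·(1)·0.1171875 = 7.71484375

7.7148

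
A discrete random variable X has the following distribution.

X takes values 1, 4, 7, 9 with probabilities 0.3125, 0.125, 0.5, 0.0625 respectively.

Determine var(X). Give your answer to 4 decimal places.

8.1094

E[X] = (1)(0.3125) + (4)(0.125) + (7)(0.5) + (9)(0.0625) = 4.875
E[X²] = (1)²(0.3125) + (4)²(0.125) + (7)²(0.5) + (9)²(0.0625) = 31.875
var(X) = E[X²] − (E[X])² = 31.875 − (4.875)² = 8.109375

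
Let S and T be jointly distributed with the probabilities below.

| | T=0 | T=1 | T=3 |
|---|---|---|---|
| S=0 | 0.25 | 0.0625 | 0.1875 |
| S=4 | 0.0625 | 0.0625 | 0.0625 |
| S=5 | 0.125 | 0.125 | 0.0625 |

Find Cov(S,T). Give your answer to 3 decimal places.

-0.184

E[S] = 2.3125,  E[T] = 1.1875
E[ST] = 2.5625
Cov(S,T) = E[ST] − E[S]E[T] = 2.5625 − (2.3125)(1.1875) = -0.18359375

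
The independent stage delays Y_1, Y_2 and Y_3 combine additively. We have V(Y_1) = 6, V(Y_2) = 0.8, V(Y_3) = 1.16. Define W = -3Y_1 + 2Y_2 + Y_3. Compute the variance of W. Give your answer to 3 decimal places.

58.360

By independence, V(W) = (-3)²V(Y_1) + (2)²V(Y_2) + (1)²V(Y_3)
= (-3)²·6 + (2)²·0.8 + (1)²·1.16 = 58.36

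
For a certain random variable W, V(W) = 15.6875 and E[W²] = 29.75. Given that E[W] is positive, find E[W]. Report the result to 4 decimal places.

3.7500

(E[W])² = E[W²] − V(W) = 29.75 − 15.6875 = 14.0625
E[W] = √14.0625 = 3.75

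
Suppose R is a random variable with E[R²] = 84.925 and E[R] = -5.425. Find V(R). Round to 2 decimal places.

55.49

V(R) = 84.925 − (-5.425)² = 55.494375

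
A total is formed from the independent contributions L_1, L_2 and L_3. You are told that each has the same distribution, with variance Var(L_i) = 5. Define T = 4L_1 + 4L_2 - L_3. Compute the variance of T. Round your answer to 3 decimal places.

By independence, Var(T) = (4)²Var(L_1) + (4)²Var(L_2) + (-1)²Var(L_3)
= (4)²·5 + (4)²·5 + (-1)²·5 = 165

165.000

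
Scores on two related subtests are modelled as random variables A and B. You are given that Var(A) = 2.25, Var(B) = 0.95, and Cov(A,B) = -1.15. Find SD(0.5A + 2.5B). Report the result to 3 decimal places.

1.904

Var(0.5A + 2.5B) = (0.5)²·Var(A) + (2.5)²·Var(B) + 2·(0.5)·(2.5)·Cov(A,B)
= 0.25·2.25 + 6.25·0.95 + 2.5·-1.15 = 3.625
SD(0.5A + 2.5B) = √3.625 ≈ 1.904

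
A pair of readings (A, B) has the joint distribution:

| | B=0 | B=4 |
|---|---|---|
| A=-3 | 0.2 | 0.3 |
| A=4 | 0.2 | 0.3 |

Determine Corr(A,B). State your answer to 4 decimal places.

0.0000

E[A] = 0.5,  E[B] = 2.4
E[AB] = 1.2
cov(A,B) = E[AB] − E[A]E[B] = 1.2 − (0.5)(2.4) = 0
V(A) = 12.25,  V(B) = 3.84
ρ = 0 / √(12.25·3.84) ≈ 0.0000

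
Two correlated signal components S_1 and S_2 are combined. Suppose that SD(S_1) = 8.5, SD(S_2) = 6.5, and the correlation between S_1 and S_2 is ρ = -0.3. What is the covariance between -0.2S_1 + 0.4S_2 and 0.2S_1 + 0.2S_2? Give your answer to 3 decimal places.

-0.173

V(S_1) = (8.5)² = 72.25;  V(S_2) = (6.5)² = 42.25
cov(S_1,S_2) = ρ·SD(S_1)·SD(S_2) = -0.3·8.5·6.5 = -16.575
cov(-0.2S_1 + 0.4S_2, 0.2S_1 + 0.2S_2) = (-0.2)(0.2)V(S_1) + (0.4)(0.2)V(S_2) + [(-0.2)(0.2) + (0.4)(0.2)]cov(S_1,S_2)
= -0.04·72.25 + 0.08·42.25 + 0.04·-16.575 = -0.173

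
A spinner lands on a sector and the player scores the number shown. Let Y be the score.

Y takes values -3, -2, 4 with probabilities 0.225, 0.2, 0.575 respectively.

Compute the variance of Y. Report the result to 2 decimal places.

10.52

E[Y] = (-3)(0.225) + (-2)(0.2) + (4)(0.575) = 1.225
E[Y²] = (-3)²(0.225) + (-2)²(0.2) + (4)²(0.575) = 12.025
Var(Y) = E[Y²] − (E[Y])² = 12.025 − (1.225)² = 10.524375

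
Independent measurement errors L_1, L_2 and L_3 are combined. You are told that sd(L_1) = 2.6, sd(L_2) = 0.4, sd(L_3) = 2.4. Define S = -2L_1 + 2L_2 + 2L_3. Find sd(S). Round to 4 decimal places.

Var(L_1) = 6.76, Var(L_2) = 0.16, Var(L_3) = 5.76
By independence, Var(S) = (-2)²Var(L_1) + (2)²Var(L_2) + (2)²Var(L_3)
= (-2)²·6.76 + (2)²·0.16 + (2)²·5.76 = 50.72
sd(S) = √50.72 ≈ 7.1218

7.1218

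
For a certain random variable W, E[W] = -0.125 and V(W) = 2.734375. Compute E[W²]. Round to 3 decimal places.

2.750

E[W²] = V(W) + (E[W])² = 2.734375 + (-0.125)² = 2.75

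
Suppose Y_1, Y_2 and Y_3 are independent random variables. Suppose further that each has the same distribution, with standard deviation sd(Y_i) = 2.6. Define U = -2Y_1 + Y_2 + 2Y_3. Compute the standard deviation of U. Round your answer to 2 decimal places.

7.80

var(Y_i) = (2.6)² = 6.76
By independence, var(U) = (-2)²var(Y_1) + (1)²var(Y_2) + (2)²var(Y_3)
= (-2)²·6.76 + (1)²·6.76 + (2)²·6.76 = 60.84
sd(U) = √60.84 ≈ 7.80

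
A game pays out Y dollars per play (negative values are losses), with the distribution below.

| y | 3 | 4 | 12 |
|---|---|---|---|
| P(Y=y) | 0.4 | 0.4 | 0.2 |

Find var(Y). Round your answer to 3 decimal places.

E[Y] = (3)(0.4) + (4)(0.4) + (12)(0.2) = 5.2
E[Y²] = (3)²(0.4) + (4)²(0.4) + (12)²(0.2) = 38.8
var(Y) = E[Y²] − (E[Y])² = 38.8 − (5.2)² = 11.76

11.760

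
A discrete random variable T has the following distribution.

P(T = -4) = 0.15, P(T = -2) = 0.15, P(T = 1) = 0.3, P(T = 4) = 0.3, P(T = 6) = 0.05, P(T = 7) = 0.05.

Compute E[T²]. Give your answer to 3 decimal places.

E[T²] = (-4)²(0.15) + (-2)²(0.15) + (1)²(0.3) + (4)²(0.3) + (6)²(0.05) + (7)²(0.05) = 12.35

12.350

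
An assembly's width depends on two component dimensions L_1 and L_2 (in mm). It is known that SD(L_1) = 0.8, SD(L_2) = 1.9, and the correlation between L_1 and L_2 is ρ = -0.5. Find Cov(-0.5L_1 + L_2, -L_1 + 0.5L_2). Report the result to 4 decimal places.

3.0750

Var(L_1) = (0.8)² = 0.64;  Var(L_2) = (1.9)² = 3.61
Cov(L_1,L_2) = ρ·SD(L_1)·SD(L_2) = -0.5·0.8·1.9 = -0.76
Cov(-0.5L_1 + L_2, -L_1 + 0.5L_2) = (-0.5)(-1)Var(L_1) + (1)(0.5)Var(L_2) + [(-0.5)(0.5) + (1)(-1)]Cov(L_1,L_2)
= 0.5·0.64 + 0.5·3.61 + -1.25·-0.76 = 3.075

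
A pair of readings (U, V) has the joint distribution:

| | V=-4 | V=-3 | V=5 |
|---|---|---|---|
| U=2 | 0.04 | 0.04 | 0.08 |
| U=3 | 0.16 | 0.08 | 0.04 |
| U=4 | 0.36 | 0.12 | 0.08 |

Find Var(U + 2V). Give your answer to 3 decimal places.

46.730

E[U] = 3.4,  E[V] = -1.96,  E[UV] = -7.4
Var(U) = 12.12 − (3.4)² = 0.56;  Var(V) = 16.12 − (-1.96)² = 12.2784
Cov(U,V) = -7.4 − (3.4)(-1.96) = -0.736
Var(U + 2V) = (1)²·0.56 + (2)²·12.2784 + 2·(1)·(2)·-0.736 = 46.7296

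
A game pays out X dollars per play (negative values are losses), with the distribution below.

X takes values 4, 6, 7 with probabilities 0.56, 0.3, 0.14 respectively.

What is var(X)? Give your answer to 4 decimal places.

1.4196

E[X] = (4)(0.56) + (6)(0.3) + (7)(0.14) = 5.02
E[X²] = (4)²(0.56) + (6)²(0.3) + (7)²(0.14) = 26.62
var(X) = E[X²] − (E[X])² = 26.62 − (5.02)² = 1.4196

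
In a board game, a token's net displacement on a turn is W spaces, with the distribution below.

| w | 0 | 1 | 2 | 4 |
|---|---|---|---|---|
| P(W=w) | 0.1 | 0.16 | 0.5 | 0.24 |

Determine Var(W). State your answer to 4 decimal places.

E[W] = (0)(0.1) + (1)(0.16) + (2)(0.5) + (4)(0.24) = 2.12
E[W²] = (0)²(0.1) + (1)²(0.16) + (2)²(0.5) + (4)²(0.24) = 6
Var(W) = E[W²] − (E[W])² = 6 − (2.12)² = 1.5056

1.5056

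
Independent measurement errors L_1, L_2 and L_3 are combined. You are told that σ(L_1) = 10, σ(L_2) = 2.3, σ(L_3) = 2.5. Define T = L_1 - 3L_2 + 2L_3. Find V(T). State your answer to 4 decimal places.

172.6100

V(L_1) = 100, V(L_2) = 5.29, V(L_3) = 6.25
By independence, V(T) = (1)²V(L_1) + (-3)²V(L_2) + (2)²V(L_3)
= (1)²·100 + (-3)²·5.29 + (2)²·6.25 = 172.61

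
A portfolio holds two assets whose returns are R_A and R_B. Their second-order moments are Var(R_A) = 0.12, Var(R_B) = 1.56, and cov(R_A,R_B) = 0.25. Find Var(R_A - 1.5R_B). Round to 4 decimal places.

2.8800

Var(R_A - 1.5R_B) = (1)²·Var(R_A) + (-1.5)²·Var(R_B) + 2·(1)·(-1.5)·cov(R_A,R_B)
= 1·0.12 + 2.25·1.56 + -3·0.25 = 2.88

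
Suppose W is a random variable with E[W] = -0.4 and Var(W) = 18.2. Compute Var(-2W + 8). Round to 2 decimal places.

72.80

Var(-2W + 8) = (-2)²·Var(W) = 4·18.2 = 72.8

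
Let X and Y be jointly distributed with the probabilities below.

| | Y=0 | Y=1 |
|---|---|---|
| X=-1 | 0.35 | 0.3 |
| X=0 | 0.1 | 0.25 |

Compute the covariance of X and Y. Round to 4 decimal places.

E[X] = -0.65,  E[Y] = 0.55
E[XY] = -0.3
Cov(X,Y) = E[XY] − E[X]E[Y] = -0.3 − (-0.65)(0.55) = 0.0575

0.0575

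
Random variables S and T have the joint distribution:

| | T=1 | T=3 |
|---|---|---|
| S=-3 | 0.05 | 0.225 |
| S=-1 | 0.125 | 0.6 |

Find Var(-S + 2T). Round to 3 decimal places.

E[S] = -1.55,  E[T] = 2.65,  E[ST] = -4.1
Var(S) = 3.2 − (-1.55)² = 0.7975;  Var(T) = 7.6 − (2.65)² = 0.5775
cov(S,T) = -4.1 − (-1.55)(2.65) = 0.0075
Var(-S + 2T) = (-1)²·0.7975 + (2)²·0.5775 + 2·(-1)·(2)·0.0075 = 3.0775

3.078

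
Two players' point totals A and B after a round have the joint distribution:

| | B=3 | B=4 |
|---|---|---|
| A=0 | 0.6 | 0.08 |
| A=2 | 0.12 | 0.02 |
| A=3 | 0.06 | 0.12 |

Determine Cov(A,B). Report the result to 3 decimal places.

0.220

E[A] = 0.82,  E[B] = 3.22
E[AB] = 2.86
Cov(A,B) = E[AB] − E[A]E[B] = 2.86 − (0.82)(3.22) = 0.2196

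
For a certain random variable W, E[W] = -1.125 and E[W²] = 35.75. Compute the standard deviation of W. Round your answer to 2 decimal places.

Var(W) = 35.75 − (-1.125)² = 34.484375
SD(W) = √34.484375 ≈ 5.87

5.87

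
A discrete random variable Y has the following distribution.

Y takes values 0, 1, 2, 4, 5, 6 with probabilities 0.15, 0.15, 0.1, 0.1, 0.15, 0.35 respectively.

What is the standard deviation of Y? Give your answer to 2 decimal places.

2.35

E[Y] = (0)(0.15) + (1)(0.15) + (2)(0.1) + (4)(0.1) + (5)(0.15) + (6)(0.35) = 3.6
E[Y²] = (0)²(0.15) + (1)²(0.15) + (2)²(0.1) + (4)²(0.1) + (5)²(0.15) + (6)²(0.35) = 18.5
Var(Y) = E[Y²] − (E[Y])² = 18.5 − (3.6)² = 5.54
SD(Y) = √5.54 ≈ 2.35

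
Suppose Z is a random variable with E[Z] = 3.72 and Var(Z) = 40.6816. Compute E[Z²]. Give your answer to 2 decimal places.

54.52

E[Z²] = Var(Z) + (E[Z])² = 40.6816 + (3.72)² = 54.52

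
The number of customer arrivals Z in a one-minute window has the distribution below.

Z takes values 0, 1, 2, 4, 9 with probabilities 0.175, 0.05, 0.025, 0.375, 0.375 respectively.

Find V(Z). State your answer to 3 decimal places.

11.774

E[Z] = (0)(0.175) + (1)(0.05) + (2)(0.025) + (4)(0.375) + (9)(0.375) = 4.975
E[Z²] = (0)²(0.175) + (1)²(0.05) + (2)²(0.025) + (4)²(0.375) + (9)²(0.375) = 36.525
V(Z) = E[Z²] − (E[Z])² = 36.525 − (4.975)² = 11.774375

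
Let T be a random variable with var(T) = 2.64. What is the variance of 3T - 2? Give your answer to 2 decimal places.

var(3T - 2) = (3)²·var(T) = 9·2.64 = 23.76

23.76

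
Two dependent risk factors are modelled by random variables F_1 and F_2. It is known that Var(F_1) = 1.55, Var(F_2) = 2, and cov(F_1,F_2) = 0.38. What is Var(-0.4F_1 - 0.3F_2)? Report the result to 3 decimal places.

0.519

Var(-0.4F_1 - 0.3F_2) = (-0.4)²·Var(F_1) + (-0.3)²·Var(F_2) + 2·(-0.4)·(-0.3)·cov(F_1,F_2)
= 0.16·1.55 + 0.09·2 + 0.24·0.38 = 0.5192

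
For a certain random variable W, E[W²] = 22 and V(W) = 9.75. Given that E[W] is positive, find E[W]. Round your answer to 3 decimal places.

3.500

(E[W])² = E[W²] − V(W) = 22 − 9.75 = 12.25
E[W] = √12.25 = 3.5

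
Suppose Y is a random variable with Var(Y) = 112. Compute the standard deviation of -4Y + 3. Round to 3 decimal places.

42.332

Var(-4Y + 3) = (-4)²·112 = 1792
sd(-4Y + 3) = √1792 ≈ 42.332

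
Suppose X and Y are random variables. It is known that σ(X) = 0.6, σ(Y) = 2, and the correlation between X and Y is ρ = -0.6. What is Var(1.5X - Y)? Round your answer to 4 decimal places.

Var(X) = (0.6)² = 0.36;  Var(Y) = (2)² = 4
Cov(X,Y) = ρ·σ(X)·σ(Y) = -0.6·0.6·2 = -0.72
Var(1.5X - Y) = (1.5)²·Var(X) + (-1)²·Var(Y) + 2·(1.5)·(-1)·Cov(X,Y)
= 2.25·0.36 + 1·4 + -3·-0.72 = 6.97

6.9700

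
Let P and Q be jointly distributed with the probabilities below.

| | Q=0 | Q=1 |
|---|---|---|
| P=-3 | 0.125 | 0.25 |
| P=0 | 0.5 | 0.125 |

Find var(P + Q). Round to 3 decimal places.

1.688

E[P] = -1.125,  E[Q] = 0.375,  E[PQ] = -0.75
var(P) = 3.375 − (-1.125)² = 2.109375;  var(Q) = 0.375 − (0.375)² = 0.234375
Cov(P,Q) = -0.75 − (-1.125)(0.375) = -0.328125
var(P + Q) = (1)²·2.109375 + (1)²·0.234375 + 2·(1)·(1)·-0.328125 = 1.6875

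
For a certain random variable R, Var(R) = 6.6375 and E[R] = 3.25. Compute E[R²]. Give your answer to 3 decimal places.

E[R²] = Var(R) + (E[R])² = 6.6375 + (3.25)² = 17.2

17.200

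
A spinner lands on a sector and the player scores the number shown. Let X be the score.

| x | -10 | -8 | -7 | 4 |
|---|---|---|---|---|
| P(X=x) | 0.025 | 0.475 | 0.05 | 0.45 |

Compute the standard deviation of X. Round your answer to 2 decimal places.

E[X] = (-10)(0.025) + (-8)(0.475) + (-7)(0.05) + (4)(0.45) = -2.6
E[X²] = (-10)²(0.025) + (-8)²(0.475) + (-7)²(0.05) + (4)²(0.45) = 42.55
Var(X) = E[X²] − (E[X])² = 42.55 − (-2.6)² = 35.79
σ(X) = √35.79 ≈ 5.98

5.98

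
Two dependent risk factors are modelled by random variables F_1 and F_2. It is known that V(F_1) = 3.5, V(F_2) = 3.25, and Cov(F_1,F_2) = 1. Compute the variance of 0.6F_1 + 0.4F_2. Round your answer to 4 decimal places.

V(0.6F_1 + 0.4F_2) = (0.6)²·V(F_1) + (0.4)²·V(F_2) + 2·(0.6)·(0.4)·Cov(F_1,F_2)
= 0.36·3.5 + 0.16·3.25 + 0.48·1 = 2.26

2.2600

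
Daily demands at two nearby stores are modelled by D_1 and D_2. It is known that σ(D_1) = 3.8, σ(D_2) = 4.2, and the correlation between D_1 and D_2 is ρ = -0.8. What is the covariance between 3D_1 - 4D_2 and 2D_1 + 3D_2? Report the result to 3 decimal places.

Var(D_1) = (3.8)² = 14.44;  Var(D_2) = (4.2)² = 17.64
cov(D_1,D_2) = ρ·σ(D_1)·σ(D_2) = -0.8·3.8·4.2 = -12.768
cov(3D_1 - 4D_2, 2D_1 + 3D_2) = (3)(2)Var(D_1) + (-4)(3)Var(D_2) + [(3)(3) + (-4)(2)]cov(D_1,D_2)
= 6·14.44 + -12·17.64 + 1·-12.768 = -137.808

-137.808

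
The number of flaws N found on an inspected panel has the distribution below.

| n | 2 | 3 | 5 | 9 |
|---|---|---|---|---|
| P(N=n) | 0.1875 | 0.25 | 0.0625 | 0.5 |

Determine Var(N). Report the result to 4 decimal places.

E[N] = (2)(0.1875) + (3)(0.25) + (5)(0.0625) + (9)(0.5) = 5.9375
E[N²] = (2)²(0.1875) + (3)²(0.25) + (5)²(0.0625) + (9)²(0.5) = 45.0625
Var(N) = E[N²] − (E[N])² = 45.0625 − (5.9375)² = 9.80859375

9.8086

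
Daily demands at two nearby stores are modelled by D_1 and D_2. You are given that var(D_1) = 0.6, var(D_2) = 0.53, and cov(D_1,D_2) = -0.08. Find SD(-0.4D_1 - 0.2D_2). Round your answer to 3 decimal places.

var(-0.4D_1 - 0.2D_2) = (-0.4)²·var(D_1) + (-0.2)²·var(D_2) + 2·(-0.4)·(-0.2)·cov(D_1,D_2)
= 0.16·0.6 + 0.04·0.53 + 0.16·-0.08 = 0.1044
SD(-0.4D_1 - 0.2D_2) = √0.1044 ≈ 0.323

0.323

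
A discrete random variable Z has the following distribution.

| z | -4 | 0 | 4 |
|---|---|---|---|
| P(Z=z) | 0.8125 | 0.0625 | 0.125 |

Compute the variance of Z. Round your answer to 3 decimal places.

7.438

E[Z] = (-4)(0.8125) + (0)(0.0625) + (4)(0.125) = -2.75
E[Z²] = (-4)²(0.8125) + (0)²(0.0625) + (4)²(0.125) = 15
Var(Z) = E[Z²] − (E[Z])² = 15 − (-2.75)² = 7.4375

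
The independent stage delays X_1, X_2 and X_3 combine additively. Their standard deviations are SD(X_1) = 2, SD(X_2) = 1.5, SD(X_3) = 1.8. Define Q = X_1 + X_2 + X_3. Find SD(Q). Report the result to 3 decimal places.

3.081

V(X_1) = 4, V(X_2) = 2.25, V(X_3) = 3.24
By independence, V(Q) = (1)²V(X_1) + (1)²V(X_2) + (1)²V(X_3)
= (1)²·4 + (1)²·2.25 + (1)²·3.24 = 9.49
SD(Q) = √9.49 ≈ 3.081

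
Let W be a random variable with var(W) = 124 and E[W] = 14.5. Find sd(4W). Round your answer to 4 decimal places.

44.5421

var(4W) = (4)²·124 = 1984
sd(4W) = √1984 ≈ 44.5421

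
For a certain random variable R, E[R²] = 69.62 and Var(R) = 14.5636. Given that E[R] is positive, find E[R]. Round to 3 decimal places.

(E[R])² = E[R²] − Var(R) = 69.62 − 14.5636 = 55.0564
E[R] = √55.0564 = 7.42

7.420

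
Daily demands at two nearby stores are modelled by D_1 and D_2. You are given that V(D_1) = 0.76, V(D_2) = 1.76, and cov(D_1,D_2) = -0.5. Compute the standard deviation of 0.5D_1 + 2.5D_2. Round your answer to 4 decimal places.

V(0.5D_1 + 2.5D_2) = (0.5)²·V(D_1) + (2.5)²·V(D_2) + 2·(0.5)·(2.5)·cov(D_1,D_2)
= 0.25·0.76 + 6.25·1.76 + 2.5·-0.5 = 9.94
SD(0.5D_1 + 2.5D_2) = √9.94 ≈ 3.1528

3.1528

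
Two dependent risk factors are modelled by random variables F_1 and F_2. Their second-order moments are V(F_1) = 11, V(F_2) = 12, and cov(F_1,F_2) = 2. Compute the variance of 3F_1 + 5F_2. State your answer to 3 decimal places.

V(3F_1 + 5F_2) = (3)²·V(F_1) + (5)²·V(F_2) + 2·(3)·(5)·cov(F_1,F_2)
= 9·11 + 25·12 + 30·2 = 459

459.000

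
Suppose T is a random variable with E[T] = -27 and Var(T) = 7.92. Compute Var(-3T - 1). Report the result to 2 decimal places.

Var(-3T - 1) = (-3)²·Var(T) = 9·7.92 = 71.28

71.28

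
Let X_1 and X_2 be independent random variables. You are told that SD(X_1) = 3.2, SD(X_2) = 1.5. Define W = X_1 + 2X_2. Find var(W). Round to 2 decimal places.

19.24

var(X_1) = 10.24, var(X_2) = 2.25
By independence, var(W) = (1)²var(X_1) + (2)²var(X_2)
= (1)²·10.24 + (2)²·2.25 = 19.24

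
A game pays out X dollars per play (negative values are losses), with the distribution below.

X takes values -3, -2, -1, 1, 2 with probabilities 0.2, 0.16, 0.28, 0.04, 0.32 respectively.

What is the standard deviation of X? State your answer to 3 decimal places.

E[X] = (-3)(0.2) + (-2)(0.16) + (-1)(0.28) + (1)(0.04) + (2)(0.32) = -0.52
E[X²] = (-3)²(0.2) + (-2)²(0.16) + (-1)²(0.28) + (1)²(0.04) + (2)²(0.32) = 4.04
var(X) = E[X²] − (E[X])² = 4.04 − (-0.52)² = 3.7696
SD(X) = √3.7696 ≈ 1.942

1.942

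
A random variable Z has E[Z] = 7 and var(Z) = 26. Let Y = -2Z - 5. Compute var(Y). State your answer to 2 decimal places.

var(-2Z - 5) = (-2)²·var(Z) = 4·26 = 104

104.00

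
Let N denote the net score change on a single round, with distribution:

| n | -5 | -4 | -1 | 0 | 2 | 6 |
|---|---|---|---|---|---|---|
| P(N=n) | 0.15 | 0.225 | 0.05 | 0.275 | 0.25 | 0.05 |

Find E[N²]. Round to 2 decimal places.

10.20

E[N²] = (-5)²(0.15) + (-4)²(0.225) + (-1)²(0.05) + (0)²(0.275) + (2)²(0.25) + (6)²(0.05) = 10.2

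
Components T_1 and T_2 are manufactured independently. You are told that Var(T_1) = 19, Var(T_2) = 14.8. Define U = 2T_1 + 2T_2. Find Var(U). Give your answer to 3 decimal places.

135.200

By independence, Var(U) = (2)²Var(T_1) + (2)²Var(T_2)
= (2)²·19 + (2)²·14.8 = 135.2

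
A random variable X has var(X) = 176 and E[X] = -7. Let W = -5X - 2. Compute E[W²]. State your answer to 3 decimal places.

5489.000

E[-5X - 2] = -5·-7 − 2 = 33
var(-5X - 2) = (-5)²·176 = 4400
E[W²] = var(W) + (E[W])² = 4400 + (33)² = 5489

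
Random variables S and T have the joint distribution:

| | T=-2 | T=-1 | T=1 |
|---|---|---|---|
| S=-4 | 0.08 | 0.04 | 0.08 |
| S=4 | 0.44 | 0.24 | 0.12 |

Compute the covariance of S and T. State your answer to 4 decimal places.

-0.8320

E[S] = 2.4,  E[T] = -1.12
E[ST] = -3.52
cov(S,T) = E[ST] − E[S]E[T] = -3.52 − (2.4)(-1.12) = -0.832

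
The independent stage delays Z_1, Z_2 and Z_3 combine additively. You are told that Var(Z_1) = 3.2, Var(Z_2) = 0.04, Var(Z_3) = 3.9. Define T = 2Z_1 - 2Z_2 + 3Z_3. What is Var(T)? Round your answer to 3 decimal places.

48.060

By independence, Var(T) = (2)²Var(Z_1) + (-2)²Var(Z_2) + (3)²Var(Z_3)
= (2)²·3.2 + (-2)²·0.04 + (3)²·3.9 = 48.06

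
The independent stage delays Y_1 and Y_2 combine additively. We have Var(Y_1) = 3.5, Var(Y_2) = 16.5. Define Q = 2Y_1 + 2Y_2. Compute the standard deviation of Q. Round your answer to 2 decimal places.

8.94

By independence, Var(Q) = (2)²Var(Y_1) + (2)²Var(Y_2)
= (2)²·3.5 + (2)²·16.5 = 80
SD(Q) = √80 ≈ 8.94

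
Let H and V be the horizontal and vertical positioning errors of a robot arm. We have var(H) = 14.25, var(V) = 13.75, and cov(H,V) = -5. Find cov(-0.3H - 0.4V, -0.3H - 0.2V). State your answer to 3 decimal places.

cov(-0.3H - 0.4V, -0.3H - 0.2V) = (-0.3)(-0.3)var(H) + (-0.4)(-0.2)var(V) + [(-0.3)(-0.2) + (-0.4)(-0.3)]cov(H,V)
= 0.09·14.25 + 0.08·13.75 + 0.18·-5 = 1.4825

1.483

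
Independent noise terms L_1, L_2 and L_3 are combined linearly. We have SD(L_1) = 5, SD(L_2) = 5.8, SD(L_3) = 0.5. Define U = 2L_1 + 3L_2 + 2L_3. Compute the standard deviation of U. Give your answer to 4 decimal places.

Var(L_1) = 25, Var(L_2) = 33.64, Var(L_3) = 0.25
By independence, Var(U) = (2)²Var(L_1) + (3)²Var(L_2) + (2)²Var(L_3)
= (2)²·25 + (3)²·33.64 + (2)²·0.25 = 403.76
SD(U) = √403.76 ≈ 20.0938

20.0938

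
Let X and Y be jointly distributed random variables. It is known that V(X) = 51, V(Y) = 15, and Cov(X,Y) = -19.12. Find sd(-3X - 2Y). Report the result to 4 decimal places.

17.0165

V(-3X - 2Y) = (-3)²·V(X) + (-2)²·V(Y) + 2·(-3)·(-2)·Cov(X,Y)
= 9·51 + 4·15 + 12·-19.12 = 289.56
sd(-3X - 2Y) = √289.56 ≈ 17.0165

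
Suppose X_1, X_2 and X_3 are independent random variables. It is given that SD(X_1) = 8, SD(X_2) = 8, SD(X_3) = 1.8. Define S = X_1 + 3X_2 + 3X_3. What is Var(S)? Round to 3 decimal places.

669.160

Var(X_1) = 64, Var(X_2) = 64, Var(X_3) = 3.24
By independence, Var(S) = (1)²Var(X_1) + (3)²Var(X_2) + (3)²Var(X_3)
= (1)²·64 + (3)²·64 + (3)²·3.24 = 669.16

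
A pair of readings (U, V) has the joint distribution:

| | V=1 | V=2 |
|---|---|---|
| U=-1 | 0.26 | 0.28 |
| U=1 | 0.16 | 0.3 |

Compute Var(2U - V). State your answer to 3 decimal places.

3.952

E[U] = -0.08,  E[V] = 1.58,  E[UV] = -0.06
Var(U) = 1 − (-0.08)² = 0.9936;  Var(V) = 2.74 − (1.58)² = 0.2436
Cov(U,V) = -0.06 − (-0.08)(1.58) = 0.0664
Var(2U - V) = (2)²·0.9936 + (-1)²·0.2436 + 2·(2)·(-1)·0.0664 = 3.9524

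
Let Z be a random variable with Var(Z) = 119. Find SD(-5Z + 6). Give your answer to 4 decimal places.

Var(-5Z + 6) = (-5)²·119 = 2975
SD(-5Z + 6) = √2975 ≈ 54.5436

54.5436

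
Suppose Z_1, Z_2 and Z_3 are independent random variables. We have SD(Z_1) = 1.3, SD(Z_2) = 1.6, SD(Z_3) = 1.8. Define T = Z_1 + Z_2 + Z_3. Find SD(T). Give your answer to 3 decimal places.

var(Z_1) = 1.69, var(Z_2) = 2.56, var(Z_3) = 3.24
By independence, var(T) = (1)²var(Z_1) + (1)²var(Z_2) + (1)²var(Z_3)
= (1)²·1.69 + (1)²·2.56 + (1)²·3.24 = 7.49
SD(T) = √7.49 ≈ 2.737

2.737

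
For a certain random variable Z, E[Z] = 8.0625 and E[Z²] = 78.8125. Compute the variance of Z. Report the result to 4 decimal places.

13.8086

var(Z) = 78.8125 − (8.0625)² = 13.80859375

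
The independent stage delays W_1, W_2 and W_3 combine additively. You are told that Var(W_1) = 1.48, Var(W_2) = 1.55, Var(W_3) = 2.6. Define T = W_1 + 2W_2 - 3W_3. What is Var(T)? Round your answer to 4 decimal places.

By independence, Var(T) = (1)²Var(W_1) + (2)²Var(W_2) + (-3)²Var(W_3)
= (1)²·1.48 + (2)²·1.55 + (-3)²·2.6 = 31.08

31.0800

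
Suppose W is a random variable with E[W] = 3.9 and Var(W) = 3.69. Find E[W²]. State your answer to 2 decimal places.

E[W²] = Var(W) + (E[W])² = 3.69 + (3.9)² = 18.9

18.90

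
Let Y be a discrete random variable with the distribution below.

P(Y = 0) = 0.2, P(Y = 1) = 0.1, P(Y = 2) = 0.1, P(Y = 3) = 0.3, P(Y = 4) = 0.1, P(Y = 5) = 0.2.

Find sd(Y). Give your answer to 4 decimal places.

E[Y] = (0)(0.2) + (1)(0.1) + (2)(0.1) + (3)(0.3) + (4)(0.1) + (5)(0.2) = 2.6
E[Y²] = (0)²(0.2) + (1)²(0.1) + (2)²(0.1) + (3)²(0.3) + (4)²(0.1) + (5)²(0.2) = 9.8
Var(Y) = E[Y²] − (E[Y])² = 9.8 − (2.6)² = 3.04
sd(Y) = √3.04 ≈ 1.7436

1.7436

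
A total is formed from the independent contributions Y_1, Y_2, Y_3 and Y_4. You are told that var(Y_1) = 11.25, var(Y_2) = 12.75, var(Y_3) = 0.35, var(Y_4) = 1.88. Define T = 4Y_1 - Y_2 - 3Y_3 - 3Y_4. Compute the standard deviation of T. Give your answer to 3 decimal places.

By independence, var(T) = (4)²var(Y_1) + (-1)²var(Y_2) + (-3)²var(Y_3) + (-3)²var(Y_4)
= (4)²·11.25 + (-1)²·12.75 + (-3)²·0.35 + (-3)²·1.88 = 212.82
σ(T) = √212.82 ≈ 14.588

14.588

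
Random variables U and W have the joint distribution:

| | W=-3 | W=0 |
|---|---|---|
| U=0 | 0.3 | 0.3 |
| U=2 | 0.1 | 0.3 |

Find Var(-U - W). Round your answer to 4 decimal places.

E[U] = 0.8,  E[W] = -1.2,  E[UW] = -0.6
Var(U) = 1.6 − (0.8)² = 0.96;  Var(W) = 3.6 − (-1.2)² = 2.16
Cov(U,W) = -0.6 − (0.8)(-1.2) = 0.36
Var(-U - W) = (-1)²·0.96 + (-1)²·2.16 + 2·(-1)·(-1)·0.36 = 3.84

3.8400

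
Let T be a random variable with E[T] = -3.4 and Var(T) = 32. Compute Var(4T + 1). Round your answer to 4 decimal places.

Var(4T + 1) = (4)²·Var(T) = 16·32 = 512

512.0000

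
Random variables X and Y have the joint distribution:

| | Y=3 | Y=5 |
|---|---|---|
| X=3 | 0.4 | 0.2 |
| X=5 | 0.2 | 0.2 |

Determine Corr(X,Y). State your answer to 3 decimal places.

0.167

E[X] = 3.8,  E[Y] = 3.8
E[XY] = 14.6
cov(X,Y) = E[XY] − E[X]E[Y] = 14.6 − (3.8)(3.8) = 0.16
Var(X) = 0.96,  Var(Y) = 0.96
ρ = 0.16 / √(0.96·0.96) ≈ 0.167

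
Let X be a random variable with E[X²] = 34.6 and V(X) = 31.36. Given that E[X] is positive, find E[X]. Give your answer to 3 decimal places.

(E[X])² = E[X²] − V(X) = 34.6 − 31.36 = 3.24
E[X] = √3.24 = 1.8

1.800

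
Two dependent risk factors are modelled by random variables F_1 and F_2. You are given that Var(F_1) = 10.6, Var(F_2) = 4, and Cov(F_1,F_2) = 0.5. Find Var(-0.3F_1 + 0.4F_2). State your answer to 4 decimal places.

Var(-0.3F_1 + 0.4F_2) = (-0.3)²·Var(F_1) + (0.4)²·Var(F_2) + 2·(-0.3)·(0.4)·Cov(F_1,F_2)
= 0.09·10.6 + 0.16·4 + -0.24·0.5 = 1.474

1.4740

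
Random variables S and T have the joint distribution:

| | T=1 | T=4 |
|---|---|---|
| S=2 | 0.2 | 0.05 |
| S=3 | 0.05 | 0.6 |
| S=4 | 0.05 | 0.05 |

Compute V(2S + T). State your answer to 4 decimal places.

E[S] = 2.85,  E[T] = 3.1,  E[ST] = 9.15
V(S) = 8.45 − (2.85)² = 0.3275;  V(T) = 11.5 − (3.1)² = 1.89
cov(S,T) = 9.15 − (2.85)(3.1) = 0.315
V(2S + T) = (2)²·0.3275 + (1)²·1.89 + 2·(2)·(1)·0.315 = 4.46

4.4600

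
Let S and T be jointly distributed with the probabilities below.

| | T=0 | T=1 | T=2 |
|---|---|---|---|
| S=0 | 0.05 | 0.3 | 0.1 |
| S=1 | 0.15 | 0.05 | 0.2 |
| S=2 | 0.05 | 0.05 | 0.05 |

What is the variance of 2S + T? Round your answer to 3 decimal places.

2.550

E[S] = 0.7,  E[T] = 1.1,  E[ST] = 0.75
V(S) = 1 − (0.7)² = 0.51;  V(T) = 1.8 − (1.1)² = 0.59
Cov(S,T) = 0.75 − (0.7)(1.1) = -0.02
V(2S + T) = (2)²·0.51 + (1)²·0.59 + 2·(2)·(1)·-0.02 = 2.55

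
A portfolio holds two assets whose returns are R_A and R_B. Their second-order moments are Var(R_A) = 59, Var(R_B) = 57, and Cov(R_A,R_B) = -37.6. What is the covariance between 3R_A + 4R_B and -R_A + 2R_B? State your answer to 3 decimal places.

203.800

Cov(3R_A + 4R_B, -R_A + 2R_B) = (3)(-1)Var(R_A) + (4)(2)Var(R_B) + [(3)(2) + (4)(-1)]Cov(R_A,R_B)
= -3·59 + 8·57 + 2·-37.6 = 203.8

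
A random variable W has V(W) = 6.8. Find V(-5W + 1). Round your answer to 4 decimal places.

170.0000

V(-5W + 1) = (-5)²·V(W) = 25·6.8 = 170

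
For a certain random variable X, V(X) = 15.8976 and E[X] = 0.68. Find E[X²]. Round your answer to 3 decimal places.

16.360

E[X²] = V(X) + (E[X])² = 15.8976 + (0.68)² = 16.36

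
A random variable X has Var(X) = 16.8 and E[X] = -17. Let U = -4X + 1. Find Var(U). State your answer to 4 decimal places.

268.8000

Var(-4X + 1) = (-4)²·Var(X) = 16·16.8 = 268.8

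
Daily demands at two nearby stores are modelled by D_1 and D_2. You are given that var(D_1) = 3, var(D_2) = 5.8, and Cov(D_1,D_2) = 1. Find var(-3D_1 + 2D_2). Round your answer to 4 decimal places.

var(-3D_1 + 2D_2) = (-3)²·var(D_1) + (2)²·var(D_2) + 2·(-3)·(2)·Cov(D_1,D_2)
= 9·3 + 4·5.8 + -12·1 = 38.2

38.2000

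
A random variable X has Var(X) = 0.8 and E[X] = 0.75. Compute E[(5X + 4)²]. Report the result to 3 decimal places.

80.063

E[5X + 4] = 5·0.75 + 4 = 7.75
Var(5X + 4) = (5)²·0.8 = 20
E[(5X + 4)²] = Var((5X + 4)) + (E[(5X + 4)])² = 20 + (7.75)² = 80.0625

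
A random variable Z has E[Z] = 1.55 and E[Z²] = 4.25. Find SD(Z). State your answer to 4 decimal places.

var(Z) = 4.25 − (1.55)² = 1.8475
SD(Z) = √1.8475 ≈ 1.3592

1.3592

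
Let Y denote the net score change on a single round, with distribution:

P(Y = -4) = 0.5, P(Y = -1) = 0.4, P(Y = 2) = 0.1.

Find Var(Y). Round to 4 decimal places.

3.9600

E[Y] = (-4)(0.5) + (-1)(0.4) + (2)(0.1) = -2.2
E[Y²] = (-4)²(0.5) + (-1)²(0.4) + (2)²(0.1) = 8.8
Var(Y) = E[Y²] − (E[Y])² = 8.8 − (-2.2)² = 3.96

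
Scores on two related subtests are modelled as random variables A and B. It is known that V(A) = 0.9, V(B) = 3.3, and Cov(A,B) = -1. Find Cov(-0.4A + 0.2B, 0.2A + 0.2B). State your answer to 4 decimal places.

Cov(-0.4A + 0.2B, 0.2A + 0.2B) = (-0.4)(0.2)V(A) + (0.2)(0.2)V(B) + [(-0.4)(0.2) + (0.2)(0.2)]Cov(A,B)
= -0.08·0.9 + 0.04·3.3 + -0.04·-1 = 0.1

0.1000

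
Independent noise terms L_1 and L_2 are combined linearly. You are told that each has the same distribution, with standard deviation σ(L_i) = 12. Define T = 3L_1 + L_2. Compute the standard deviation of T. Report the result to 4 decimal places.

37.9473

var(L_i) = (12)² = 144
By independence, var(T) = (3)²var(L_1) + (1)²var(L_2)
= (3)²·144 + (1)²·144 = 1440
σ(T) = √1440 ≈ 37.9473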